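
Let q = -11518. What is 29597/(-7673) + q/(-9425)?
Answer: -14659547/5562925 ≈ -2.6352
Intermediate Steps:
29597/(-7673) + q/(-9425) = 29597/(-7673) - 11518/(-9425) = 29597*(-1/7673) - 11518*(-1/9425) = -29597/7673 + 886/725 = -14659547/5562925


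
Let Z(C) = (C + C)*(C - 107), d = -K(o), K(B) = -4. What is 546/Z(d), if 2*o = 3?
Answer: -273/412 ≈ -0.66262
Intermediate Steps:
o = 3/2 (o = (½)*3 = 3/2 ≈ 1.5000)
d = 4 (d = -1*(-4) = 4)
Z(C) = 2*C*(-107 + C) (Z(C) = (2*C)*(-107 + C) = 2*C*(-107 + C))
546/Z(d) = 546/((2*4*(-107 + 4))) = 546/((2*4*(-103))) = 546/(-824) = 546*(-1/824) = -273/412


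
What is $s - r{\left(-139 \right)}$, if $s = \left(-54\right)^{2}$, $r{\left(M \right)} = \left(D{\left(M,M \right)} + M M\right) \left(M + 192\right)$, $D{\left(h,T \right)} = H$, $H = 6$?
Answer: $-1021415$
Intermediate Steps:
$D{\left(h,T \right)} = 6$
$r{\left(M \right)} = \left(6 + M^{2}\right) \left(192 + M\right)$ ($r{\left(M \right)} = \left(6 + M M\right) \left(M + 192\right) = \left(6 + M^{2}\right) \left(192 + M\right)$)
$s = 2916$
$s - r{\left(-139 \right)} = 2916 - \left(1152 + \left(-139\right)^{3} + 6 \left(-139\right) + 192 \left(-139\right)^{2}\right) = 2916 - \left(1152 - 2685619 - 834 + 192 \cdot 19321\right) = 2916 - \left(1152 - 2685619 - 834 + 3709632\right) = 2916 - 1024331 = -1021415$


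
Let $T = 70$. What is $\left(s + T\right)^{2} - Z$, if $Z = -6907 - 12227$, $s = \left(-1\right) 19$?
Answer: $21735$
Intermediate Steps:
$s = -19$
$Z = -19134$
$\left(s + T\right)^{2} - Z = \left(-19 + 70\right)^{2} - -19134 = 51^{2} + 19134 = 2601 + 19134 = 21735$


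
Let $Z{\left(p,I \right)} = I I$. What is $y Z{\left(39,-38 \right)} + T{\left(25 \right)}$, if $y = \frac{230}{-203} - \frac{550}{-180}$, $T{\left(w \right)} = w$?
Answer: $\frac{5117725}{1827} \approx 2801.2$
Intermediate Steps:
$Z{\left(p,I \right)} = I^{2}$
$y = \frac{7025}{3654}$ ($y = 230 \left(- \frac{1}{203}\right) - - \frac{55}{18} = - \frac{230}{203} + \frac{55}{18} = \frac{7025}{3654} \approx 1.9226$)
$y Z{\left(39,-38 \right)} + T{\left(25 \right)} = \frac{7025 \left(-38\right)^{2}}{3654} + 25 = \frac{7025}{3654} \cdot 1444 + 25 = \frac{5072050}{1827} + 25 = \frac{5117725}{1827}$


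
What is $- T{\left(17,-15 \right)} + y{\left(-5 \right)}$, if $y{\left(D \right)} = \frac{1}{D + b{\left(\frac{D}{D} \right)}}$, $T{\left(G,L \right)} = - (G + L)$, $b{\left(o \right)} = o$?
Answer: $\frac{7}{4} \approx 1.75$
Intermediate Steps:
$T{\left(G,L \right)} = - G - L$
$y{\left(D \right)} = \frac{1}{1 + D}$ ($y{\left(D \right)} = \frac{1}{D + \frac{D}{D}} = \frac{1}{D + 1} = \frac{1}{1 + D}$)
$- T{\left(17,-15 \right)} + y{\left(-5 \right)} = - (\left(-1\right) 17 - -15) + \frac{1}{1 - 5} = - (-17 + 15) + \frac{1}{-4} = \left(-1\right) \left(-2\right) - \frac{1}{4} = 2 - \frac{1}{4} = \frac{7}{4}$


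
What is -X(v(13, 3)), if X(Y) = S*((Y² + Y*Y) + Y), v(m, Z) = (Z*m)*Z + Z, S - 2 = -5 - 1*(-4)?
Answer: -28920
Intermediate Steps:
S = 1 (S = 2 + (-5 - 1*(-4)) = 2 + (-5 + 4) = 2 - 1 = 1)
v(m, Z) = Z + m*Z² (v(m, Z) = m*Z² + Z = Z + m*Z²)
X(Y) = Y + 2*Y² (X(Y) = 1*((Y² + Y*Y) + Y) = 1*((Y² + Y²) + Y) = 1*(2*Y² + Y) = 1*(Y + 2*Y²) = Y + 2*Y²)
-X(v(13, 3)) = -3*(1 + 3*13)*(1 + 2*(3*(1 + 3*13))) = -3*(1 + 39)*(1 + 2*(3*(1 + 39))) = -3*40*(1 + 2*(3*40)) = -120*(1 + 2*120) = -120*(1 + 240) = -120*241 = -1*28920 = -28920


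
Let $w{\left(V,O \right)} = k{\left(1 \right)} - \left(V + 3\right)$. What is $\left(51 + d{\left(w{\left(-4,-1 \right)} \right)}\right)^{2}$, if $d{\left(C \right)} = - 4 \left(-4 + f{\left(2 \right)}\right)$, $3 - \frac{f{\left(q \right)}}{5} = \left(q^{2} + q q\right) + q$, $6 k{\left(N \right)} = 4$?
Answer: $42849$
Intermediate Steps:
$k{\left(N \right)} = \frac{2}{3}$ ($k{\left(N \right)} = \frac{1}{6} \cdot 4 = \frac{2}{3}$)
$f{\left(q \right)} = 15 - 10 q^{2} - 5 q$ ($f{\left(q \right)} = 15 - 5 \left(\left(q^{2} + q q\right) + q\right) = 15 - 5 \left(\left(q^{2} + q^{2}\right) + q\right) = 15 - 5 \left(2 q^{2} + q\right) = 15 - 5 \left(q + 2 q^{2}\right) = 15 - \left(5 q + 10 q^{2}\right) = 15 - 10 q^{2} - 5 q$)
$w{\left(V,O \right)} = - \frac{7}{3} - V$ ($w{\left(V,O \right)} = \frac{2}{3} - \left(V + 3\right) = \frac{2}{3} - \left(3 + V\right) = - \frac{7}{3} - V$)
$d{\left(C \right)} = 156$ ($d{\left(C \right)} = - 4 \left(-4 - \left(-5 + 40\right)\right) = - 4 \left(-4 - 35\right) = \left(-4\right) \left(-39\right) = 156$)
$\left(51 + d{\left(w{\left(-4,-1 \right)} \right)}\right)^{2} = \left(51 + 156\right)^{2} = 207^{2} = 42849$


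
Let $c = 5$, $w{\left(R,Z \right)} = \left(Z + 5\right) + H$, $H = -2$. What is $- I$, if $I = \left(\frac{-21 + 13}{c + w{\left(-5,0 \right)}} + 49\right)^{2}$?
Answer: $-2304$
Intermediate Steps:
$w{\left(R,Z \right)} = 3 + Z$ ($w{\left(R,Z \right)} = \left(Z + 5\right) - 2 = \left(5 + Z\right) - 2 = 3 + Z$)
$I = 2304$ ($I = \left(\frac{-21 + 13}{5 + \left(3 + 0\right)} + 49\right)^{2} = \left(- \frac{8}{5 + 3} + 49\right)^{2} = \left(- \frac{8}{8} + 49\right)^{2} = \left(\left(-8\right) \frac{1}{8} + 49\right)^{2} = \left(-1 + 49\right)^{2} = 48^{2} = 2304$)
$- I = \left(-1\right) 2304 = -2304$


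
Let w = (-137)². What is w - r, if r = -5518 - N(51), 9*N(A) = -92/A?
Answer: 11147641/459 ≈ 24287.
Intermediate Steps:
N(A) = -92/(9*A) (N(A) = (-92/A)/9 = -92/(9*A))
w = 18769
r = -2532670/459 (r = -5518 - (-92)/(9*51) = -5518 - 1*(-92/459) = -5518 + 92/459 = -2532670/459 ≈ -5517.8)
w - r = 18769 - 1*(-2532670/459) = 18769 + 2532670/459 = 11147641/459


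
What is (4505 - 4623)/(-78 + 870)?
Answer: -59/396 ≈ -0.14899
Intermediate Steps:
(4505 - 4623)/(-78 + 870) = -118/792 = -118*1/792 = -59/396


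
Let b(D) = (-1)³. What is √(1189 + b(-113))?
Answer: 6*√33 ≈ 34.467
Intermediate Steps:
b(D) = -1
√(1189 + b(-113)) = √(1189 - 1) = √1188 = 6*√33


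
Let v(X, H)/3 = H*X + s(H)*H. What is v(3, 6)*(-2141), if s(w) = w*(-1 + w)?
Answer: -1271754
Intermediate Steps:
v(X, H) = 3*H*X + 3*H²*(-1 + H) (v(X, H) = 3*(H*X + (H*(-1 + H))*H) = 3*(H*X + H²*(-1 + H)) = 3*H*X + 3*H²*(-1 + H))
v(3, 6)*(-2141) = (3*6*(3 + 6*(-1 + 6)))*(-2141) = (3*6*(3 + 6*5))*(-2141) = (3*6*(3 + 30))*(-2141) = (3*6*33)*(-2141) = 594*(-2141) = -1271754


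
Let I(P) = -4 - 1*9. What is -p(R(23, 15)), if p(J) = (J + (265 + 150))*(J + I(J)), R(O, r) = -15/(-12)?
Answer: 78255/16 ≈ 4890.9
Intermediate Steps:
I(P) = -13 (I(P) = -4 - 9 = -13)
R(O, r) = 5/4 (R(O, r) = -15*(-1/12) = 5/4)
p(J) = (-13 + J)*(415 + J) (p(J) = (J + (265 + 150))*(J - 13) = (J + 415)*(-13 + J) = (415 + J)*(-13 + J) = (-13 + J)*(415 + J))
-p(R(23, 15)) = -(-5395 + (5/4)² + 402*(5/4)) = -(-5395 + 25/16 + 1005/2) = -1*(-78255/16) = 78255/16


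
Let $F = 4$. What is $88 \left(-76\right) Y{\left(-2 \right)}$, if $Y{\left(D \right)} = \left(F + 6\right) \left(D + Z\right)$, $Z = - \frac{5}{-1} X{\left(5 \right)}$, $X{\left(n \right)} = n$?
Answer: $-1538240$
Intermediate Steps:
$Z = 25$ ($Z = - \frac{5}{-1} \cdot 5 = \left(-5\right) \left(-1\right) 5 = 5 \cdot 5 = 25$)
$Y{\left(D \right)} = 250 + 10 D$ ($Y{\left(D \right)} = \left(4 + 6\right) \left(D + 25\right) = 10 \left(25 + D\right) = 250 + 10 D$)
$88 \left(-76\right) Y{\left(-2 \right)} = 88 \left(-76\right) \left(250 + 10 \left(-2\right)\right) = - 6688 \left(250 - 20\right) = \left(-6688\right) 230 = -1538240$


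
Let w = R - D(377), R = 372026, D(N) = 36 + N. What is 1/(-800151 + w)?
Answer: -1/428538 ≈ -2.3335e-6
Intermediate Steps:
w = 371613 (w = 372026 - (36 + 377) = 372026 - 1*413 = 372026 - 413 = 371613)
1/(-800151 + w) = 1/(-800151 + 371613) = 1/(-428538) = -1/428538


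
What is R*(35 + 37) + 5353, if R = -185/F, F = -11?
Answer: 72203/11 ≈ 6563.9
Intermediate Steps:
R = 185/11 (R = -185/(-11) = -185*(-1/11) = 185/11 ≈ 16.818)
R*(35 + 37) + 5353 = 185*(35 + 37)/11 + 5353 = (185/11)*72 + 5353 = 13320/11 + 5353 = 72203/11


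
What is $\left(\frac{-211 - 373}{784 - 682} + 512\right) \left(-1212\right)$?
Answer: $- \frac{10431280}{17} \approx -6.1361 \cdot 10^{5}$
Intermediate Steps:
$\left(\frac{-211 - 373}{784 - 682} + 512\right) \left(-1212\right) = \left(- \frac{584}{102} + 512\right) \left(-1212\right) = \left(\left(-584\right) \frac{1}{102} + 512\right) \left(-1212\right) = \left(- \frac{292}{51} + 512\right) \left(-1212\right) = \frac{25820}{51} \left(-1212\right) = - \frac{10431280}{17}$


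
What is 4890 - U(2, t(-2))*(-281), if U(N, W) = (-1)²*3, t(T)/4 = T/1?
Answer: 5733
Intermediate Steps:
t(T) = 4*T (t(T) = 4*(T/1) = 4*(T*1) = 4*T)
U(N, W) = 3 (U(N, W) = 1*3 = 3)
4890 - U(2, t(-2))*(-281) = 4890 - 3*(-281) = 4890 - 1*(-843) = 4890 + 843 = 5733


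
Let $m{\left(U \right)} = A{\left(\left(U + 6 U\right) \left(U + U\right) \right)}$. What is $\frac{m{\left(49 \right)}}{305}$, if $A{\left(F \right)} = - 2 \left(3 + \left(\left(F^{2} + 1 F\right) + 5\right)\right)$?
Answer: $- \frac{2259869236}{305} \approx -7.4094 \cdot 10^{6}$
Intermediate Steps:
$A{\left(F \right)} = -16 - 2 F - 2 F^{2}$ ($A{\left(F \right)} = - 2 \left(3 + \left(\left(F^{2} + F\right) + 5\right)\right) = - 2 \left(3 + \left(\left(F + F^{2}\right) + 5\right)\right) = - 2 \left(3 + \left(5 + F + F^{2}\right)\right) = - 2 \left(8 + F + F^{2}\right) = -16 - 2 F - 2 F^{2}$)
$m{\left(U \right)} = -16 - 392 U^{4} - 28 U^{2}$ ($m{\left(U \right)} = -16 - 2 \left(U + 6 U\right) \left(U + U\right) - 2 \left(\left(U + 6 U\right) \left(U + U\right)\right)^{2} = -16 - 2 \cdot 7 U 2 U - 2 \left(7 U 2 U\right)^{2} = -16 - 2 \cdot 14 U^{2} - 2 \left(14 U^{2}\right)^{2} = -16 - 28 U^{2} - 2 \cdot 196 U^{4} = -16 - 28 U^{2} - 392 U^{4} = -16 - 392 U^{4} - 28 U^{2}$)
$\frac{m{\left(49 \right)}}{305} = \frac{-16 - 392 \cdot 49^{4} - 28 \cdot 49^{2}}{305} = \left(-16 - 2259801992 - 67228\right) \frac{1}{305} = \left(-2259869236\right) \frac{1}{305} = - \frac{2259869236}{305}$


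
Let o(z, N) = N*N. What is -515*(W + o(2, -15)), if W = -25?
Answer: -103000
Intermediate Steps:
o(z, N) = N**2
-515*(W + o(2, -15)) = -515*(-25 + (-15)**2) = -515*(-25 + 225) = -515*200 = -103000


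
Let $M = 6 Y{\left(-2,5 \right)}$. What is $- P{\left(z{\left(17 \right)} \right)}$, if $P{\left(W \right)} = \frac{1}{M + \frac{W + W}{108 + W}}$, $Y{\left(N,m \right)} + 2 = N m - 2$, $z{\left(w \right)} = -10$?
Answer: $\frac{49}{4126} \approx 0.011876$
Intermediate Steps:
$Y{\left(N,m \right)} = -4 + N m$ ($Y{\left(N,m \right)} = -2 + \left(N m - 2\right) = -2 + \left(-2 + N m\right) = -4 + N m$)
$M = -84$ ($M = 6 \left(-4 - 10\right) = 6 \left(-14\right) = -84$)
$P{\left(W \right)} = \frac{1}{-84 + \frac{2 W}{108 + W}}$ ($P{\left(W \right)} = \frac{1}{-84 + \frac{W + W}{108 + W}} = \frac{1}{-84 + \frac{2 W}{108 + W}}$)
$- P{\left(z{\left(17 \right)} \right)} = - \frac{-108 - -10}{2 \left(4536 + 41 \left(-10\right)\right)} = - \frac{-108 + 10}{2 \left(4536 - 410\right)} = - \frac{-98}{2 \cdot 4126} = \left(-1\right) \left(- \frac{49}{4126}\right) = \frac{49}{4126}$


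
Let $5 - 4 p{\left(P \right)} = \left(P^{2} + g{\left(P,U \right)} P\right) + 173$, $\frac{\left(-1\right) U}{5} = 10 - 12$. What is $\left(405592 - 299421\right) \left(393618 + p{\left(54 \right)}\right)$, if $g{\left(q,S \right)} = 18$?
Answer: $41683159284$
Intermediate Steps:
$U = 10$ ($U = - 5 \left(10 - 12\right) = \left(-5\right) \left(-2\right) = 10$)
$p{\left(P \right)} = -42 - \frac{9 P}{2} - \frac{P^{2}}{4}$ ($p{\left(P \right)} = \frac{5}{4} - \frac{\left(P^{2} + 18 P\right) + 173}{4} = \frac{5}{4} - \frac{173 + P^{2} + 18 P}{4} = \frac{5}{4} - \left(\frac{173}{4} + \frac{P^{2}}{4} + \frac{9 P}{2}\right) = -42 - \frac{9 P}{2} - \frac{P^{2}}{4}$)
$\left(405592 - 299421\right) \left(393618 + p{\left(54 \right)}\right) = \left(405592 - 299421\right) \left(393618 - \left(285 + 729\right)\right) = 106171 \left(393618 - 1014\right) = 106171 \cdot 392604 = 41683159284$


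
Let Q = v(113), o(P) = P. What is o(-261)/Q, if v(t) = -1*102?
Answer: 87/34 ≈ 2.5588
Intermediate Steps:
v(t) = -102
Q = -102
o(-261)/Q = -261/(-102) = -261*(-1/102) = 87/34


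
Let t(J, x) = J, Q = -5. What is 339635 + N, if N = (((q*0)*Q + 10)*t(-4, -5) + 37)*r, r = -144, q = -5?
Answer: 340067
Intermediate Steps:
N = 432 (N = ((-5*0*(-5) + 10)*(-4) + 37)*(-144) = ((0*(-5) + 10)*(-4) + 37)*(-144) = ((0 + 10)*(-4) + 37)*(-144) = (10*(-4) + 37)*(-144) = (-40 + 37)*(-144) = -3*(-144) = 432)
339635 + N = 339635 + 432 = 340067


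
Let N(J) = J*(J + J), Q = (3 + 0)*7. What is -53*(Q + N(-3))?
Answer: -2067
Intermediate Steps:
Q = 21 (Q = 3*7 = 21)
N(J) = 2*J² (N(J) = J*(2*J) = 2*J²)
-53*(Q + N(-3)) = -53*(21 + 2*(-3)²) = -53*(21 + 2*9) = -53*(21 + 18) = -53*39 = -2067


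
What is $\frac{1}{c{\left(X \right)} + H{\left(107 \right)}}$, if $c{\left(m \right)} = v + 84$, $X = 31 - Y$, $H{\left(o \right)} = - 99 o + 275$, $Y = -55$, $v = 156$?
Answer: $- \frac{1}{10078} \approx -9.9226 \cdot 10^{-5}$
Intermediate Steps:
$H{\left(o \right)} = 275 - 99 o$
$X = 86$ ($X = 31 - -55 = 31 + 55 = 86$)
$c{\left(m \right)} = 240$ ($c{\left(m \right)} = 156 + 84 = 240$)
$\frac{1}{c{\left(X \right)} + H{\left(107 \right)}} = \frac{1}{240 + \left(275 - 10593\right)} = \frac{1}{240 - 10318} = \frac{1}{-10078} = - \frac{1}{10078}$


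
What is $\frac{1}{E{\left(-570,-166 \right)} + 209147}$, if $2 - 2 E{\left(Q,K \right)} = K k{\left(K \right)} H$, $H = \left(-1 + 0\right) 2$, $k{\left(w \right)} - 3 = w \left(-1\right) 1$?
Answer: $\frac{1}{181094} \approx 5.522 \cdot 10^{-6}$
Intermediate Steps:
$k{\left(w \right)} = 3 - w$ ($k{\left(w \right)} = 3 + w \left(-1\right) 1 = 3 + - w 1 = 3 - w$)
$H = -2$ ($H = \left(-1\right) 2 = -2$)
$E{\left(Q,K \right)} = 1 + K \left(3 - K\right)$ ($E{\left(Q,K \right)} = 1 - \frac{K \left(3 - K\right) \left(-2\right)}{2} = 1 - \frac{\left(-2\right) K \left(3 - K\right)}{2} = 1 + K \left(3 - K\right)$)
$\frac{1}{E{\left(-570,-166 \right)} + 209147} = \frac{1}{\left(1 - - 166 \left(-3 - 166\right)\right) + 209147} = \frac{1}{\left(1 - \left(-166\right) \left(-169\right)\right) + 209147} = \frac{1}{\left(1 - 28054\right) + 209147} = \frac{1}{-28053 + 209147} = \frac{1}{181094}$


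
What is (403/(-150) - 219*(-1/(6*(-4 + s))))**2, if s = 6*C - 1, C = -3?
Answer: 54346384/2975625 ≈ 18.264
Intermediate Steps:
s = -19 (s = 6*(-3) - 1 = -18 - 1 = -19)
(403/(-150) - 219*(-1/(6*(-4 + s))))**2 = (403/(-150) - 219*(-1/(6*(-4 - 19))))**2 = (403*(-1/150) - 219/((-23*(-6))))**2 = (-403/150 - 219/138)**2 = (-403/150 - 219*1/138)**2 = (-403/150 - 73/46)**2 = (-7372/1725)**2 = 54346384/2975625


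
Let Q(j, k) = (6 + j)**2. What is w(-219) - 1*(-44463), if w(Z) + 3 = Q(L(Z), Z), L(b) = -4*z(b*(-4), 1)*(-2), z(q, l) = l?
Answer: 44656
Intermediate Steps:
L(b) = 8 (L(b) = -4*1*(-2) = -4*(-2) = 8)
w(Z) = 193 (w(Z) = -3 + (6 + 8)**2 = -3 + 14**2 = -3 + 196 = 193)
w(-219) - 1*(-44463) = 193 - 1*(-44463) = 193 + 44463 = 44656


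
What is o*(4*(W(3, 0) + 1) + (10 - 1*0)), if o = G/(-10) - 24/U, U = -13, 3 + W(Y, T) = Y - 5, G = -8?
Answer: -1032/65 ≈ -15.877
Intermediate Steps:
W(Y, T) = -8 + Y (W(Y, T) = -3 + (Y - 5) = -3 + (-5 + Y) = -8 + Y)
o = 172/65 (o = -8/(-10) - 24/(-13) = -8*(-1/10) - 24*(-1/13) = 4/5 + 24/13 = 172/65 ≈ 2.6462)
o*(4*(W(3, 0) + 1) + (10 - 1*0)) = 172*(4*((-8 + 3) + 1) + (10 - 1*0))/65 = 172*(4*(-5 + 1) + (10 + 0))/65 = 172*(4*(-4) + 10)/65 = 172*(-16 + 10)/65 = (172/65)*(-6) = -1032/65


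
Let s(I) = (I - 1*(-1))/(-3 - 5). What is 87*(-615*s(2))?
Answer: 160515/8 ≈ 20064.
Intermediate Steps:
s(I) = -1/8 - I/8 (s(I) = (I + 1)/(-8) = (1 + I)*(-1/8) = -1/8 - I/8)
87*(-615*s(2)) = 87*(-615*(-1/8 - 1/8*2)) = 87*(-615*(-1/8 - 1/4)) = 87*(-615*(-3/8)) = 87*(1845/8) = 160515/8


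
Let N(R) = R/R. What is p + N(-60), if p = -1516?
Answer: -1515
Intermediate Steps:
N(R) = 1
p + N(-60) = -1516 + 1 = -1515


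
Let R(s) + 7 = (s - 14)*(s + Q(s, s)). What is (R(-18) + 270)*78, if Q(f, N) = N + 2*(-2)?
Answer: 120354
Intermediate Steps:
Q(f, N) = -4 + N (Q(f, N) = N - 4 = -4 + N)
R(s) = -7 + (-14 + s)*(-4 + 2*s) (R(s) = -7 + (s - 14)*(s + (-4 + s)) = -7 + (-14 + s)*(-4 + 2*s))
(R(-18) + 270)*78 = ((49 - 32*(-18) + 2*(-18)²) + 270)*78 = ((49 + 576 + 2*324) + 270)*78 = ((49 + 576 + 648) + 270)*78 = (1273 + 270)*78 = 1543*78 = 120354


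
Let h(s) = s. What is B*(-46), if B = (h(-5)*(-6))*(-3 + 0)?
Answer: 4140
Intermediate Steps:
B = -90 (B = (-5*(-6))*(-3 + 0) = 30*(-3) = -90)
B*(-46) = -90*(-46) = 4140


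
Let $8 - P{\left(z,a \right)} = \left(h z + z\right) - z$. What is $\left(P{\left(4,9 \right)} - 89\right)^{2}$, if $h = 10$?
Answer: $14641$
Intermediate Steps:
$P{\left(z,a \right)} = 8 - 10 z$ ($P{\left(z,a \right)} = 8 - \left(\left(10 z + z\right) - z\right) = 8 - \left(11 z - z\right) = 8 - 10 z$)
$\left(P{\left(4,9 \right)} - 89\right)^{2} = \left(\left(8 - 40\right) - 89\right)^{2} = \left(-32 - 89\right)^{2} = \left(-121\right)^{2} = 14641$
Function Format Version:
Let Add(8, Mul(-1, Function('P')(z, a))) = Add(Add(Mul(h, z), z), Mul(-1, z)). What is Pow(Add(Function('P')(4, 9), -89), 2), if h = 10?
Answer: 14641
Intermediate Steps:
Function('P')(z, a) = Add(8, Mul(-10, z)) (Function('P')(z, a) = Add(8, Mul(-1, Add(Add(Mul(10, z), z), Mul(-1, z)))) = Add(8, Mul(-1, Add(Mul(11, z), Mul(-1, z)))) = Add(8, Mul(-1, Mul(10, z))) = Add(8, Mul(-10, z)))
Pow(Add(Function('P')(4, 9), -89), 2) = Pow(Add(Add(8, Mul(-10, 4)), -89), 2) = Pow(Add(Add(8, -40), -89), 2) = Pow(Add(-32, -89), 2) = Pow(-121, 2) = 14641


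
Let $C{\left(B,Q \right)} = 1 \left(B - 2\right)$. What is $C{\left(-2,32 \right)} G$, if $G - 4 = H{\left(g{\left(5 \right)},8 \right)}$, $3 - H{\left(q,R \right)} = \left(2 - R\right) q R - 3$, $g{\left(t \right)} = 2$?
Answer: $-424$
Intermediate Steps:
$C{\left(B,Q \right)} = -2 + B$ ($C{\left(B,Q \right)} = 1 \left(-2 + B\right) = -2 + B$)
$H{\left(q,R \right)} = 6 - R q \left(2 - R\right)$ ($H{\left(q,R \right)} = 3 - \left(\left(2 - R\right) q R - 3\right) = 3 - \left(q \left(2 - R\right) R - 3\right) = 3 - \left(R q \left(2 - R\right) - 3\right) = 3 - \left(-3 + R q \left(2 - R\right)\right) = 6 - R q \left(2 - R\right)$)
$G = 106$ ($G = 4 + \left(6 + 2 \cdot 8^{2} - 16 \cdot 2\right) = 4 + \left(6 + 2 \cdot 64 - 32\right) = 4 + \left(6 + 128 - 32\right) = 4 + 102 = 106$)
$C{\left(-2,32 \right)} G = \left(-2 - 2\right) 106 = \left(-4\right) 106 = -424$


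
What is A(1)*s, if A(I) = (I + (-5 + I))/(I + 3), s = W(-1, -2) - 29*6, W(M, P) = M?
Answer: 525/4 ≈ 131.25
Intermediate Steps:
s = -175 (s = -1 - 29*6 = -1 - 174 = -175)
A(I) = (-5 + 2*I)/(3 + I)
A(1)*s = ((-5 + 2*1)/(3 + 1))*(-175) = ((-5 + 2)/4)*(-175) = ((1/4)*(-3))*(-175) = -3/4*(-175) = 525/4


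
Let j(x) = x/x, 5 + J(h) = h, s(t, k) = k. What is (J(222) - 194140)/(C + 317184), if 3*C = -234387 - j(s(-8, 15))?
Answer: -581769/717164 ≈ -0.81121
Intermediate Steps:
J(h) = -5 + h
j(x) = 1
C = -234388/3 (C = (-234387 - 1*1)/3 = (-234387 - 1)/3 = (1/3)*(-234388) = -234388/3 ≈ -78129.)
(J(222) - 194140)/(C + 317184) = ((-5 + 222) - 194140)/(-234388/3 + 317184) = (217 - 194140)/(717164/3) = -193923*3/717164 = -581769/717164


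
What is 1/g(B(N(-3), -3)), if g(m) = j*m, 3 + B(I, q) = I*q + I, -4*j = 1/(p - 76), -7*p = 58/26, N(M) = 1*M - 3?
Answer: 9260/273 ≈ 33.919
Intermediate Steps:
N(M) = -3 + M (N(M) = M - 3 = -3 + M)
p = -29/91 (p = -58/(7*26) = -⅐*29/13 = -29/91 ≈ -0.31868)
j = 91/27780 (j = -1/(4*(-29/91 - 76)) = -1/(4*(-6945/91)) = -¼*(-91/6945) = 91/27780 ≈ 0.0032757)
B(I, q) = -3 + I + I*q (B(I, q) = -3 + (I*q + I) = -3 + (I + I*q) = -3 + I + I*q)
g(m) = 91*m/27780
1/g(B(N(-3), -3)) = 1/(91*(-3 + (-3 - 3) + (-3 - 3)*(-3))/27780) = 1/(91*(-3 - 6 - 6*(-3))/27780) = 1/(91*(-3 - 6 + 18)/27780) = 1/((91/27780)*9) = 1/(273/9260) = 9260/273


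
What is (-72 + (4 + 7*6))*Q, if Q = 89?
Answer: -2314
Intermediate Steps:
(-72 + (4 + 7*6))*Q = (-72 + (4 + 7*6))*89 = (-72 + (4 + 42))*89 = (-72 + 46)*89 = -26*89 = -2314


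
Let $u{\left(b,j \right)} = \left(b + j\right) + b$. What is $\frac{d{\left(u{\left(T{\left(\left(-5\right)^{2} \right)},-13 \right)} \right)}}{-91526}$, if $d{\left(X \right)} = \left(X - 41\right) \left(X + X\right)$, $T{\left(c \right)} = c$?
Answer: $\frac{148}{45763} \approx 0.0032341$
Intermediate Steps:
$u{\left(b,j \right)} = j + 2 b$
$d{\left(X \right)} = 2 X \left(-41 + X\right)$ ($d{\left(X \right)} = \left(-41 + X\right) 2 X = 2 X \left(-41 + X\right)$)
$\frac{d{\left(u{\left(T{\left(\left(-5\right)^{2} \right)},-13 \right)} \right)}}{-91526} = \frac{2 \left(-13 + 2 \left(-5\right)^{2}\right) \left(-41 - \left(13 - 2 \left(-5\right)^{2}\right)\right)}{-91526} = 2 \left(-13 + 2 \cdot 25\right) \left(-41 + \left(-13 + 2 \cdot 25\right)\right) \left(- \frac{1}{91526}\right) = 2 \left(-13 + 50\right) \left(-41 + \left(-13 + 50\right)\right) \left(- \frac{1}{91526}\right) = 2 \cdot 37 \left(-41 + 37\right) \left(- \frac{1}{91526}\right) = 2 \cdot 37 \left(-4\right) \left(- \frac{1}{91526}\right) = \left(-296\right) \left(- \frac{1}{91526}\right) = \frac{148}{45763}$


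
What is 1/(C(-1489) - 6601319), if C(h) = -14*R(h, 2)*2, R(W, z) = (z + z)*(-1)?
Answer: -1/6601207 ≈ -1.5149e-7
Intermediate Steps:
R(W, z) = -2*z (R(W, z) = (2*z)*(-1) = -2*z)
C(h) = 112 (C(h) = -(-28)*2*2 = -14*(-4)*2 = 56*2 = 112)
1/(C(-1489) - 6601319) = 1/(112 - 6601319) = 1/(-6601207) = -1/6601207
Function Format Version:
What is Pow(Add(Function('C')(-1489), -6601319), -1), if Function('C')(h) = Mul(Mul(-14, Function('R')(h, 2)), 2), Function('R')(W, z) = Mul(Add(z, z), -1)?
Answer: Rational(-1, 6601207) ≈ -1.5149e-7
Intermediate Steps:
Function('R')(W, z) = Mul(-2, z) (Function('R')(W, z) = Mul(Mul(2, z), -1) = Mul(-2, z))
Function('C')(h) = 112 (Function('C')(h) = Mul(Mul(-14, Mul(-2, 2)), 2) = Mul(Mul(-14, -4), 2) = Mul(56, 2) = 112)
Pow(Add(Function('C')(-1489), -6601319), -1) = Pow(Add(112, -6601319), -1) = Pow(-6601207, -1) = Rational(-1, 6601207)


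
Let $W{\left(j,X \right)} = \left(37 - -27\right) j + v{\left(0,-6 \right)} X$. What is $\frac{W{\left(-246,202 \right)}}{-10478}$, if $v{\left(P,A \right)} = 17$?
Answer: $\frac{6155}{5239} \approx 1.1748$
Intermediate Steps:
$W{\left(j,X \right)} = 17 X + 64 j$ ($W{\left(j,X \right)} = \left(37 - -27\right) j + 17 X = \left(37 + 27\right) j + 17 X = 64 j + 17 X = 17 X + 64 j$)
$\frac{W{\left(-246,202 \right)}}{-10478} = \frac{17 \cdot 202 + 64 \left(-246\right)}{-10478} = \left(3434 - 15744\right) \left(- \frac{1}{10478}\right) = \left(-12310\right) \left(- \frac{1}{10478}\right) = \frac{6155}{5239}$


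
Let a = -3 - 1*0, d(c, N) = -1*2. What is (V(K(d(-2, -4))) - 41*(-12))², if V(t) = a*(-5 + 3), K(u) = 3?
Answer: 248004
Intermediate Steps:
d(c, N) = -2
a = -3 (a = -3 + 0 = -3)
V(t) = 6 (V(t) = -3*(-5 + 3) = -3*(-2) = 6)
(V(K(d(-2, -4))) - 41*(-12))² = (6 - 41*(-12))² = (6 + 492)² = 498² = 248004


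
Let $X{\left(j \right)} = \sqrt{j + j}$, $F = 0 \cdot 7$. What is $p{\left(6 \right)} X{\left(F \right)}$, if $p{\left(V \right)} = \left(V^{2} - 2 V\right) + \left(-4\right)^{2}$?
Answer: $0$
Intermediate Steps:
$p{\left(V \right)} = 16 + V^{2} - 2 V$ ($p{\left(V \right)} = \left(V^{2} - 2 V\right) + 16 = 16 + V^{2} - 2 V$)
$F = 0$
$X{\left(j \right)} = \sqrt{2} \sqrt{j}$ ($X{\left(j \right)} = \sqrt{2 j} = \sqrt{2} \sqrt{j}$)
$p{\left(6 \right)} X{\left(F \right)} = \left(16 + 6^{2} - 12\right) \sqrt{2} \sqrt{0} = \left(16 + 36 - 12\right) \sqrt{2} \cdot 0 = 40 \cdot 0 = 0$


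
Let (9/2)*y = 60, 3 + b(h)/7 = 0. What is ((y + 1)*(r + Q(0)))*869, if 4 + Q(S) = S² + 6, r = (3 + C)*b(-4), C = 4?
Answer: -5418215/3 ≈ -1.8061e+6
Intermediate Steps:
b(h) = -21 (b(h) = -21 + 7*0 = -21 + 0 = -21)
y = 40/3 (y = (2/9)*60 = 40/3 ≈ 13.333)
r = -147 (r = (3 + 4)*(-21) = 7*(-21) = -147)
Q(S) = 2 + S² (Q(S) = -4 + (S² + 6) = -4 + (6 + S²) = 2 + S²)
((y + 1)*(r + Q(0)))*869 = ((40/3 + 1)*(-147 + (2 + 0²)))*869 = (43*(-147 + (2 + 0))/3)*869 = (43*(-147 + 2)/3)*869 = ((43/3)*(-145))*869 = -6235/3*869 = -5418215/3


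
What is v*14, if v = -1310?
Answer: -18340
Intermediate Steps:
v*14 = -1310*14 = -18340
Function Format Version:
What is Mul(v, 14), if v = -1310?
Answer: -18340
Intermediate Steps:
Mul(v, 14) = Mul(-1310, 14) = -18340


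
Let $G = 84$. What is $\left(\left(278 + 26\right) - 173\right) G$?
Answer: $11004$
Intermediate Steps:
$\left(\left(278 + 26\right) - 173\right) G = \left(\left(278 + 26\right) - 173\right) 84 = \left(304 - 173\right) 84 = 131 \cdot 84 = 11004$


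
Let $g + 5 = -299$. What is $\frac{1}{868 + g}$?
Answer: $\frac{1}{564} \approx 0.0017731$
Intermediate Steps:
$g = -304$ ($g = -5 - 299 = -304$)
$\frac{1}{868 + g} = \frac{1}{868 - 304} = \frac{1}{564}$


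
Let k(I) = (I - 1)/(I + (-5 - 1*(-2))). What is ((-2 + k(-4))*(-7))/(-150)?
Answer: -3/50 ≈ -0.060000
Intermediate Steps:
k(I) = (-1 + I)/(-3 + I) (k(I) = (-1 + I)/(I + (-5 + 2)) = (-1 + I)/(I - 3) = (-1 + I)/(-3 + I))
((-2 + k(-4))*(-7))/(-150) = ((-2 + (-1 - 4)/(-3 - 4))*(-7))/(-150) = ((-2 - 5/(-7))*(-7))*(-1/150) = ((-2 - ⅐*(-5))*(-7))*(-1/150) = ((-2 + 5/7)*(-7))*(-1/150) = -9/7*(-7)*(-1/150) = 9*(-1/150) = -3/50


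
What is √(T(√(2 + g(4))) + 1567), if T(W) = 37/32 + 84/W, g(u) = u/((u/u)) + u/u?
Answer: √(100362 + 768*√7)/8 ≈ 39.999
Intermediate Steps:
g(u) = 1 + u (g(u) = u/1 + 1 = u*1 + 1 = u + 1 = 1 + u)
T(W) = 37/32 + 84/W (T(W) = 37*(1/32) + 84/W = 37/32 + 84/W)
√(T(√(2 + g(4))) + 1567) = √((37/32 + 84/(√(2 + (1 + 4)))) + 1567) = √((37/32 + 84/(√(2 + 5))) + 1567) = √((37/32 + 84/(√7)) + 1567) = √((37/32 + 84*(√7/7)) + 1567) = √((37/32 + 12*√7) + 1567) = √(50181/32 + 12*√7)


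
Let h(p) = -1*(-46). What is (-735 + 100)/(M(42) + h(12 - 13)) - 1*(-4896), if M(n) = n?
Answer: 430213/88 ≈ 4888.8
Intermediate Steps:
h(p) = 46
(-735 + 100)/(M(42) + h(12 - 13)) - 1*(-4896) = (-735 + 100)/(42 + 46) - 1*(-4896) = -635/88 + 4896 = 430213/88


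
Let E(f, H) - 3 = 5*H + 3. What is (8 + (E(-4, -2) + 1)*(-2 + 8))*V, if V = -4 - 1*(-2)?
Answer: 20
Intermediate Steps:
E(f, H) = 6 + 5*H (E(f, H) = 3 + (5*H + 3) = 3 + (3 + 5*H) = 6 + 5*H)
V = -2 (V = -4 + 2 = -2)
(8 + (E(-4, -2) + 1)*(-2 + 8))*V = (8 + ((6 + 5*(-2)) + 1)*(-2 + 8))*(-2) = (8 + ((6 - 10) + 1)*6)*(-2) = (8 + (-4 + 1)*6)*(-2) = (8 - 3*6)*(-2) = (8 - 18)*(-2) = -10*(-2) = 20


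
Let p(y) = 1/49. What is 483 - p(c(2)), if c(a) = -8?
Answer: 23666/49 ≈ 482.98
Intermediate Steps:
p(y) = 1/49
483 - p(c(2)) = 483 - 1*1/49 = 483 - 1/49 = 23666/49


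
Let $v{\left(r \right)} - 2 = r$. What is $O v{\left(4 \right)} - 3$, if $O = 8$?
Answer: $45$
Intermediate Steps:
$v{\left(r \right)} = 2 + r$
$O v{\left(4 \right)} - 3 = 8 \left(2 + 4\right) - 3 = 8 \cdot 6 - 3 = 48 - 3 = 45$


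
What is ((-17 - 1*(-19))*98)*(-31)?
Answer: -6076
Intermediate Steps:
((-17 - 1*(-19))*98)*(-31) = ((-17 + 19)*98)*(-31) = (2*98)*(-31) = 196*(-31) = -6076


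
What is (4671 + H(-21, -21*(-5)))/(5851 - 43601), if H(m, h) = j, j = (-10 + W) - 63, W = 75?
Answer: -4673/37750 ≈ -0.12379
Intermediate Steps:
j = 2 (j = (-10 + 75) - 63 = 65 - 63 = 2)
H(m, h) = 2
(4671 + H(-21, -21*(-5)))/(5851 - 43601) = (4671 + 2)/(5851 - 43601) = 4673/(-37750) = 4673*(-1/37750) = -4673/37750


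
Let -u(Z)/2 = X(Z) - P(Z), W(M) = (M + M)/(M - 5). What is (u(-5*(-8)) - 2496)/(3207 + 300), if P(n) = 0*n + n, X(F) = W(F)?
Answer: -5648/8183 ≈ -0.69021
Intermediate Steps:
W(M) = 2*M/(-5 + M) (W(M) = (2*M)/(-5 + M) = 2*M/(-5 + M))
X(F) = 2*F/(-5 + F)
P(n) = n (P(n) = 0 + n = n)
u(Z) = 2*Z - 4*Z/(-5 + Z) (u(Z) = -2*(2*Z/(-5 + Z) - Z) = -2*(-Z + 2*Z/(-5 + Z)) = 2*Z - 4*Z/(-5 + Z))
(u(-5*(-8)) - 2496)/(3207 + 300) = (2*(-5*(-8))*(-7 - 5*(-8))/(-5 - 5*(-8)) - 2496)/(3207 + 300) = (2*40*(-7 + 40)/(-5 + 40) - 2496)/3507 = (2*40*33/35 - 2496)*(1/3507) = (2*40*(1/35)*33 - 2496)*(1/3507) = (528/7 - 2496)*(1/3507) = -16944/7*1/3507 = -5648/8183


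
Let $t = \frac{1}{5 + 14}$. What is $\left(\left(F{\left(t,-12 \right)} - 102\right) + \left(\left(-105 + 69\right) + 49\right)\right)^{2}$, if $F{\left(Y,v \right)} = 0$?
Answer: $7921$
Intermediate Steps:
$t = \frac{1}{19} \approx 0.052632$
$\left(\left(F{\left(t,-12 \right)} - 102\right) + \left(\left(-105 + 69\right) + 49\right)\right)^{2} = \left(\left(0 - 102\right) + \left(\left(-105 + 69\right) + 49\right)\right)^{2} = \left(\left(0 - 102\right) + \left(-36 + 49\right)\right)^{2} = \left(-102 + 13\right)^{2} = \left(-89\right)^{2} = 7921$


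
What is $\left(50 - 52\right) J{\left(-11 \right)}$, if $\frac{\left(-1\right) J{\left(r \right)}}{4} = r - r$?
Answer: $0$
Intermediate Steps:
$J{\left(r \right)} = 0$ ($J{\left(r \right)} = - 4 \left(r - r\right) = \left(-4\right) 0 = 0$)
$\left(50 - 52\right) J{\left(-11 \right)} = \left(50 - 52\right) 0 = \left(-2\right) 0 = 0$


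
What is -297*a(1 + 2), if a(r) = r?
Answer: -891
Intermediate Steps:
-297*a(1 + 2) = -297*(1 + 2) = -297*3 = -891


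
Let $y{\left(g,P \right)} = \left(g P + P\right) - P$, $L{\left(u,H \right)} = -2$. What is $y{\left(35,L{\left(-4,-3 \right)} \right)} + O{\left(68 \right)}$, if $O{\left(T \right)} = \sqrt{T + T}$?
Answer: $-70 + 2 \sqrt{34} \approx -58.338$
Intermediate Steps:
$y{\left(g,P \right)} = P g$ ($y{\left(g,P \right)} = \left(P g + P\right) - P = \left(P + P g\right) - P = P g$)
$O{\left(T \right)} = \sqrt{2} \sqrt{T}$ ($O{\left(T \right)} = \sqrt{2 T} = \sqrt{2} \sqrt{T}$)
$y{\left(35,L{\left(-4,-3 \right)} \right)} + O{\left(68 \right)} = \left(-2\right) 35 + \sqrt{2} \sqrt{68} = -70 + \sqrt{2} \cdot 2 \sqrt{17} = -70 + 2 \sqrt{34}$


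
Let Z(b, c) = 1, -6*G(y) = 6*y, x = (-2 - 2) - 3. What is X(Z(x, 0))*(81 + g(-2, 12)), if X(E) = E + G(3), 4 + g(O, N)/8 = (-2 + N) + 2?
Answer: -290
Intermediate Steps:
g(O, N) = -32 + 8*N (g(O, N) = -32 + 8*((-2 + N) + 2) = -32 + 8*N)
x = -7 (x = -4 - 3 = -7)
G(y) = -y
X(E) = -3 + E (X(E) = E - 1*3 = E - 3 = -3 + E)
X(Z(x, 0))*(81 + g(-2, 12)) = (-3 + 1)*(81 + (-32 + 8*12)) = -2*(81 + (-32 + 96)) = -2*(81 + 64) = -2*145 = -290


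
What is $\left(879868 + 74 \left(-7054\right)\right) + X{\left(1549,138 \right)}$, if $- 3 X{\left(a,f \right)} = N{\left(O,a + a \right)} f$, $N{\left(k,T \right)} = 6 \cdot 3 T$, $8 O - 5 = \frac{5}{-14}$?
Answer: $-2207272$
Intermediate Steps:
$O = \frac{65}{112}$ ($O = \frac{5}{8} + \frac{5 \frac{1}{-14}}{8} = \frac{5}{8} + \frac{5 \left(- \frac{1}{14}\right)}{8} = \frac{5}{8} + \frac{1}{8} \left(- \frac{5}{14}\right) = \frac{5}{8} - \frac{5}{112} = \frac{65}{112} \approx 0.58036$)
$N{\left(k,T \right)} = 18 T$
$X{\left(a,f \right)} = - 12 a f$ ($X{\left(a,f \right)} = - \frac{18 \left(a + a\right) f}{3} = - \frac{18 \cdot 2 a f}{3} = - \frac{36 a f}{3} = - 12 a f$)
$\left(879868 + 74 \left(-7054\right)\right) + X{\left(1549,138 \right)} = \left(879868 + 74 \left(-7054\right)\right) - 18588 \cdot 138 = \left(879868 - 521996\right) - 2565144 = 357872 - 2565144 = -2207272$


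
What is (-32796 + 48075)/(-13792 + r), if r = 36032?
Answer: 15279/22240 ≈ 0.68701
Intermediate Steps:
(-32796 + 48075)/(-13792 + r) = (-32796 + 48075)/(-13792 + 36032) = 15279/22240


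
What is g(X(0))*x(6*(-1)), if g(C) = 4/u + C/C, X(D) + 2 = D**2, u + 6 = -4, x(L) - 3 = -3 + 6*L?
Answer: -108/5 ≈ -21.600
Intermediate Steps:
x(L) = 6*L (x(L) = 3 + (-3 + 6*L) = 6*L)
u = -10 (u = -6 - 4 = -10)
X(D) = -2 + D**2
g(C) = 3/5 (g(C) = 4/(-10) + C/C = 4*(-1/10) + 1 = -2/5 + 1 = 3/5)
g(X(0))*x(6*(-1)) = 3*(6*(6*(-1)))/5 = 3*(6*(-6))/5 = (3/5)*(-36) = -108/5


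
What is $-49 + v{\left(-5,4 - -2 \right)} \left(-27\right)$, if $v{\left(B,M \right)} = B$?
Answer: $86$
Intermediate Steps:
$-49 + v{\left(-5,4 - -2 \right)} \left(-27\right) = -49 - -135 = -49 + 135 = 86$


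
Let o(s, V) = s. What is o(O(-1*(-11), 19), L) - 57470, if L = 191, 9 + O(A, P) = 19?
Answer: -57460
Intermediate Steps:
O(A, P) = 10 (O(A, P) = -9 + 19 = 10)
o(O(-1*(-11), 19), L) - 57470 = 10 - 57470 = -57460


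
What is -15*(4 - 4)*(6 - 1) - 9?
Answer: -9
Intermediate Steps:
-15*(4 - 4)*(6 - 1) - 9 = -0*5 - 9 = -15*0 - 9 = 0 - 9 = -9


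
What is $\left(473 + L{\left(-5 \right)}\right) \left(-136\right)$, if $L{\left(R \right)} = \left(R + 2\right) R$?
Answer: $-66368$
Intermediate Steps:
$L{\left(R \right)} = R \left(2 + R\right)$ ($L{\left(R \right)} = \left(2 + R\right) R = R \left(2 + R\right)$)
$\left(473 + L{\left(-5 \right)}\right) \left(-136\right) = \left(473 - 5 \left(2 - 5\right)\right) \left(-136\right) = \left(473 - -15\right) \left(-136\right) = \left(473 + 15\right) \left(-136\right) = 488 \left(-136\right) = -66368$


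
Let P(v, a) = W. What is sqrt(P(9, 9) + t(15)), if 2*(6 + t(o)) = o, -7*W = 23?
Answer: 5*I*sqrt(14)/14 ≈ 1.3363*I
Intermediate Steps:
W = -23/7 (W = -1/7*23 = -23/7 ≈ -3.2857)
P(v, a) = -23/7
t(o) = -6 + o/2
sqrt(P(9, 9) + t(15)) = sqrt(-23/7 + (-6 + (1/2)*15)) = sqrt(-23/7 + (-6 + 15/2)) = sqrt(-23/7 + 3/2) = sqrt(-25/14) = 5*I*sqrt(14)/14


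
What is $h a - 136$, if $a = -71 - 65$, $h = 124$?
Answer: $-17000$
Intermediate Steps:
$a = -136$
$h a - 136 = 124 \left(-136\right) - 136 = -16864 - 136 = -17000$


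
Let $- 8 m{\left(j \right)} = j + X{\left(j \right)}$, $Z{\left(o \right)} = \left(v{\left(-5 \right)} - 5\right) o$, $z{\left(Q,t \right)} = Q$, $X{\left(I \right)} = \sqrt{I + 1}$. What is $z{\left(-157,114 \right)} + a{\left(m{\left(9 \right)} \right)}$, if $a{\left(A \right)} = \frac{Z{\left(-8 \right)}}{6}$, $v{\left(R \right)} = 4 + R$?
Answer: $-149$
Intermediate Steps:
$X{\left(I \right)} = \sqrt{1 + I}$
$Z{\left(o \right)} = - 6 o$ ($Z{\left(o \right)} = \left(\left(4 - 5\right) - 5\right) o = \left(-1 - 5\right) o = - 6 o$)
$m{\left(j \right)} = - \frac{j}{8} - \frac{\sqrt{1 + j}}{8}$ ($m{\left(j \right)} = - \frac{j + \sqrt{1 + j}}{8} = - \frac{j}{8} - \frac{\sqrt{1 + j}}{8}$)
$a{\left(A \right)} = 8$ ($a{\left(A \right)} = \frac{\left(-6\right) \left(-8\right)}{6} = 48 \cdot \frac{1}{6} = 8$)
$z{\left(-157,114 \right)} + a{\left(m{\left(9 \right)} \right)} = -157 + 8 = -149$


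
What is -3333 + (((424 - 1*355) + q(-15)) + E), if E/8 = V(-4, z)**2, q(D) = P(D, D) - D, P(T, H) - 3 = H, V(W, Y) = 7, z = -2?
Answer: -2869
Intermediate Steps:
P(T, H) = 3 + H
q(D) = 3 (q(D) = (3 + D) - D = 3)
E = 392 (E = 8*7**2 = 8*49 = 392)
-3333 + (((424 - 1*355) + q(-15)) + E) = -3333 + (((424 - 1*355) + 3) + 392) = -3333 + (((424 - 355) + 3) + 392) = -3333 + ((69 + 3) + 392) = -3333 + (72 + 392) = -3333 + 464 = -2869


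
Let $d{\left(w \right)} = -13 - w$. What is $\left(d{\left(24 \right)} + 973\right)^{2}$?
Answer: $876096$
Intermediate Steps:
$\left(d{\left(24 \right)} + 973\right)^{2} = \left(\left(-13 - 24\right) + 973\right)^{2} = \left(-37 + 973\right)^{2} = 936^{2} = 876096$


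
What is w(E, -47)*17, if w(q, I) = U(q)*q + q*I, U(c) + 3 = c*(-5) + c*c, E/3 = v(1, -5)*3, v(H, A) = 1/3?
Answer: -2856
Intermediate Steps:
v(H, A) = ⅓
E = 3 (E = 3*((⅓)*3) = 3*1 = 3)
U(c) = -3 + c² - 5*c (U(c) = -3 + (c*(-5) + c*c) = -3 + (-5*c + c²) = -3 + (c² - 5*c) = -3 + c² - 5*c)
w(q, I) = I*q + q*(-3 + q² - 5*q) (w(q, I) = (-3 + q² - 5*q)*q + q*I = q*(-3 + q² - 5*q) + I*q = I*q + q*(-3 + q² - 5*q))
w(E, -47)*17 = (3*(-3 - 47 + 3² - 5*3))*17 = (3*(-3 - 47 + 9 - 15))*17 = (3*(-56))*17 = -168*17 = -2856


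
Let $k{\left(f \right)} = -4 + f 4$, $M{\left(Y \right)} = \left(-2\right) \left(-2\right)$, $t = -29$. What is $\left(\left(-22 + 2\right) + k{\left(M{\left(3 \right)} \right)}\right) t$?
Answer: $232$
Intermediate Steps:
$M{\left(Y \right)} = 4$
$k{\left(f \right)} = -4 + 4 f$
$\left(\left(-22 + 2\right) + k{\left(M{\left(3 \right)} \right)}\right) t = \left(\left(-22 + 2\right) + \left(-4 + 4 \cdot 4\right)\right) \left(-29\right) = \left(-20 + \left(-4 + 16\right)\right) \left(-29\right) = \left(-20 + 12\right) \left(-29\right) = \left(-8\right) \left(-29\right) = 232$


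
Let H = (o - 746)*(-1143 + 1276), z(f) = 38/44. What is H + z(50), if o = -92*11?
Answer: -5143889/22 ≈ -2.3381e+5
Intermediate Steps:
o = -1012
z(f) = 19/22 (z(f) = 38*(1/44) = 19/22)
H = -233814 (H = (-1012 - 746)*(-1143 + 1276) = -1758*133 = -233814)
H + z(50) = -233814 + 19/22 = -5143889/22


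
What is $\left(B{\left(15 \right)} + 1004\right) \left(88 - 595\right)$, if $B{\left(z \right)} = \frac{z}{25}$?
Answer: $- \frac{2546661}{5} \approx -5.0933 \cdot 10^{5}$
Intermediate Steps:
$B{\left(z \right)} = \frac{z}{25}$ ($B{\left(z \right)} = z \frac{1}{25} = \frac{z}{25}$)
$\left(B{\left(15 \right)} + 1004\right) \left(88 - 595\right) = \left(\frac{1}{25} \cdot 15 + 1004\right) \left(88 - 595\right) = \left(\frac{3}{5} + 1004\right) \left(-507\right) = \frac{5023}{5} \left(-507\right) = - \frac{2546661}{5}$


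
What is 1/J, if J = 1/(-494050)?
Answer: -494050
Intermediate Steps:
J = -1/494050 ≈ -2.0241e-6
1/J = 1/(-1/494050) = -494050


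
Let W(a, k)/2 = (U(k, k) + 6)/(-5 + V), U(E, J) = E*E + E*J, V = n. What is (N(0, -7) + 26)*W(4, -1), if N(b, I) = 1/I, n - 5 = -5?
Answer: -2896/35 ≈ -82.743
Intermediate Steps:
n = 0 (n = 5 - 5 = 0)
V = 0
U(E, J) = E² + E*J
W(a, k) = -12/5 - 4*k²/5 (W(a, k) = 2*((k*(k + k) + 6)/(-5 + 0)) = 2*((k*(2*k) + 6)/(-5)) = 2*((2*k² + 6)*(-⅕)) = 2*((6 + 2*k²)*(-⅕)) = 2*(-6/5 - 2*k²/5) = -12/5 - 4*k²/5)
(N(0, -7) + 26)*W(4, -1) = (1/(-7) + 26)*(-12/5 - ⅘*(-1)²) = (-⅐ + 26)*(-12/5 - ⅘*1) = 181*(-12/5 - ⅘)/7 = (181/7)*(-16/5) = -2896/35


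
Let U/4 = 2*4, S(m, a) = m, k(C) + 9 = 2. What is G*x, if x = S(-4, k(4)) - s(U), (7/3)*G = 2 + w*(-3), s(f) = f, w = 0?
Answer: -216/7 ≈ -30.857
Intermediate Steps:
k(C) = -7 (k(C) = -9 + 2 = -7)
U = 32 (U = 4*(2*4) = 4*8 = 32)
G = 6/7 (G = 3*(2 + 0*(-3))/7 = 3*(2 + 0)/7 = (3/7)*2 = 6/7 ≈ 0.85714)
x = -36 (x = -4 - 1*32 = -4 - 32 = -36)
G*x = (6/7)*(-36) = -216/7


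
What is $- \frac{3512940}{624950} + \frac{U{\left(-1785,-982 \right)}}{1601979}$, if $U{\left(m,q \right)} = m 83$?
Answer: $- \frac{190674852517}{33371892535} \approx -5.7136$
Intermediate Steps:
$U{\left(m,q \right)} = 83 m$
$- \frac{3512940}{624950} + \frac{U{\left(-1785,-982 \right)}}{1601979} = - \frac{3512940}{624950} + \frac{83 \left(-1785\right)}{1601979} = \left(-3512940\right) \frac{1}{624950} - \frac{49385}{533993} = - \frac{351294}{62495} - \frac{49385}{533993} = - \frac{190674852517}{33371892535}$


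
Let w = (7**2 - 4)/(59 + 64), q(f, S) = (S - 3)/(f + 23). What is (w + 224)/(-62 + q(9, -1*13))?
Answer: -18398/5125 ≈ -3.5899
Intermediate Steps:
q(f, S) = (-3 + S)/(23 + f)
w = 15/41 (w = (49 - 4)/123 = 45*(1/123) = 15/41 ≈ 0.36585)
(w + 224)/(-62 + q(9, -1*13)) = (15/41 + 224)/(-62 + (-3 - 1*13)/(23 + 9)) = (9199/41)/(-62 + (-3 - 13)/32) = (9199/41)/(-62 + (1/32)*(-16)) = (9199/41)/(-62 - 1/2) = (9199/41)/(-125/2) = -2/125*9199/41 = -18398/5125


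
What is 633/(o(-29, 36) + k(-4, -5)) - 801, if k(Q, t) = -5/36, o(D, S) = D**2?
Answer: -24224283/30271 ≈ -800.25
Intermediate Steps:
k(Q, t) = -5/36 (k(Q, t) = -5*1/36 = -5/36)
633/(o(-29, 36) + k(-4, -5)) - 801 = 633/((-29)**2 - 5/36) - 801 = 633/(841 - 5/36) - 801 = 633/(30271/36) - 801 = (36/30271)*633 - 801 = 22788/30271 - 801 = -24224283/30271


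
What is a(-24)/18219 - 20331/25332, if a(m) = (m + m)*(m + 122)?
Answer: -54396913/51280412 ≈ -1.0608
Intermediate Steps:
a(m) = 2*m*(122 + m) (a(m) = (2*m)*(122 + m) = 2*m*(122 + m))
a(-24)/18219 - 20331/25332 = (2*(-24)*(122 - 24))/18219 - 20331/25332 = (2*(-24)*98)*(1/18219) - 20331*1/25332 = -4704*1/18219 - 6777/8444 = -1568/6073 - 6777/8444 = -54396913/51280412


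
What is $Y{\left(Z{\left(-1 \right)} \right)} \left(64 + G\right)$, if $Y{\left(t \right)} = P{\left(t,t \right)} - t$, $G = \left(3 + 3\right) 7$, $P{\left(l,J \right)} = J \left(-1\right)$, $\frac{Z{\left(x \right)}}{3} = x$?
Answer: $636$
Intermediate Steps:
$Z{\left(x \right)} = 3 x$
$P{\left(l,J \right)} = - J$
$G = 42$ ($G = 6 \cdot 7 = 42$)
$Y{\left(t \right)} = - 2 t$ ($Y{\left(t \right)} = - t - t = - 2 t$)
$Y{\left(Z{\left(-1 \right)} \right)} \left(64 + G\right) = - 2 \cdot 3 \left(-1\right) \left(64 + 42\right) = \left(-2\right) \left(-3\right) 106 = 6 \cdot 106 = 636$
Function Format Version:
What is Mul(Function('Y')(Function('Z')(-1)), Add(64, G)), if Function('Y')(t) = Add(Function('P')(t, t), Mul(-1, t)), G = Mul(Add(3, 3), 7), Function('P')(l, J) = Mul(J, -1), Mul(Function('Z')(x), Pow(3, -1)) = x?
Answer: 636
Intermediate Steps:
Function('Z')(x) = Mul(3, x)
Function('P')(l, J) = Mul(-1, J)
G = 42 (G = Mul(6, 7) = 42)
Function('Y')(t) = Mul(-2, t) (Function('Y')(t) = Add(Mul(-1, t), Mul(-1, t)) = Mul(-2, t))
Mul(Function('Y')(Function('Z')(-1)), Add(64, G)) = Mul(Mul(-2, Mul(3, -1)), Add(64, 42)) = Mul(Mul(-2, -3), 106) = Mul(6, 106) = 636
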